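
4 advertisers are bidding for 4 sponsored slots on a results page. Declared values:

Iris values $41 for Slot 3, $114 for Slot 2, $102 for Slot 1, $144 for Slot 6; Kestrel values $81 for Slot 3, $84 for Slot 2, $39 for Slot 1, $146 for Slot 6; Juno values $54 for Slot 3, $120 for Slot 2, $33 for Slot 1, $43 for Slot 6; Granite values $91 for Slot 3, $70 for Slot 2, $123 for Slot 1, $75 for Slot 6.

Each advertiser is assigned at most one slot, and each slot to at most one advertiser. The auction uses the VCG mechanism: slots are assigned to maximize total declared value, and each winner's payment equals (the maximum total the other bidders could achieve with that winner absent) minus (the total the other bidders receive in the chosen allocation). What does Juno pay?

Efficient allocation: Iris→Slot 6 ($144), Kestrel→Slot 3 ($81), Juno→Slot 2 ($120), Granite→Slot 1 ($123); total welfare W = $468.
Juno receives Slot 2 at value $120, so the others get W − 120 = $348.
Without Juno: best allocation of the remaining 3 bidders over all 4 slots is Iris→Slot 2 ($114), Kestrel→Slot 6 ($146), Granite→Slot 1 ($123), total $383.
VCG payment = (others' best without Juno) − (others' welfare with Juno) = 383 − 348 = $35.

Juno pays $35.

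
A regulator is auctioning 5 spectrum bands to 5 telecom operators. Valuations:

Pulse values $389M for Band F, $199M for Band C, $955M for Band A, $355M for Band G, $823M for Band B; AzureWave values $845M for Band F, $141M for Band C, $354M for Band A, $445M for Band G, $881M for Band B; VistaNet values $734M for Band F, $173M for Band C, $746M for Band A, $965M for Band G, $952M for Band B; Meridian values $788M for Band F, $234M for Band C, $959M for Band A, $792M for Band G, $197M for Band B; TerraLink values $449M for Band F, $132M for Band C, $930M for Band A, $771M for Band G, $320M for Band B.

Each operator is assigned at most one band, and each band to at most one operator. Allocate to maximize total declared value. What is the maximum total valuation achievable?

Max total: $3797M

Treat this as an assignment problem: match each operator to one band.
Optimal: Pulse→Band B ($823M), AzureWave→Band F ($845M), VistaNet→Band G ($965M), Meridian→Band C ($234M), TerraLink→Band A ($930M) — total 823+845+965+234+930 = $3797M.
Row-greedy (each operator in turn takes its best remaining band) gives $3721M, worse by 76.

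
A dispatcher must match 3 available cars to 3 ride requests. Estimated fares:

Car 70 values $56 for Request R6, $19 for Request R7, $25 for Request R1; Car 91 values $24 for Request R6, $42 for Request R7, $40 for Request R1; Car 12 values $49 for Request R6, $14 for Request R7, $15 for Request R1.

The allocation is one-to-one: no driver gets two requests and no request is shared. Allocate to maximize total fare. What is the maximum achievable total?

Optimal: Car 70→Request R1 ($25), Car 91→Request R7 ($42), Car 12→Request R6 ($49) — total 25+42+49 = $116.
Column-greedy (each request in turn goes to its best remaining driver) gives $113, worse by 3.
Next-best assignment: Car 70→Request R6, Car 91→Request R7, Car 12→Request R1 = $113.

Max total: $116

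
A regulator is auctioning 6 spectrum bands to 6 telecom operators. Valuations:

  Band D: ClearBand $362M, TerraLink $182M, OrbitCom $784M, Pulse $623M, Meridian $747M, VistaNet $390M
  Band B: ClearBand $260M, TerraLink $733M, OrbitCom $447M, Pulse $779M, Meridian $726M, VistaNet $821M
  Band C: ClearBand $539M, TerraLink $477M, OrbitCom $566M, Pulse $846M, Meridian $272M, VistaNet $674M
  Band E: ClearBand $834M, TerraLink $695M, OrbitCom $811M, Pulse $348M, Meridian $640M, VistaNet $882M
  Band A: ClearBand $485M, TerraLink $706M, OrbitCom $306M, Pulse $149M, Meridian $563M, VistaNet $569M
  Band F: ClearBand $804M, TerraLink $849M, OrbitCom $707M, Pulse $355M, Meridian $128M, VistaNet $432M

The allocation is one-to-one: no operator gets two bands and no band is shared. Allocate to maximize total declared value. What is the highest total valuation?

Optimal: ClearBand→Band F ($804M), TerraLink→Band A ($706M), OrbitCom→Band D ($784M), Pulse→Band C ($846M), Meridian→Band B ($726M), VistaNet→Band E ($882M) — total 804+706+784+846+726+882 = $4748M.
Max-entry greedy (repeatedly take the single best remaining cell) gives $4572M, worse by 176.
Next-best assignment: ClearBand→Band F, TerraLink→Band A, OrbitCom→Band E, Pulse→Band C, Meridian→Band D, VistaNet→Band B = $4735M.

Maximum total: $4748M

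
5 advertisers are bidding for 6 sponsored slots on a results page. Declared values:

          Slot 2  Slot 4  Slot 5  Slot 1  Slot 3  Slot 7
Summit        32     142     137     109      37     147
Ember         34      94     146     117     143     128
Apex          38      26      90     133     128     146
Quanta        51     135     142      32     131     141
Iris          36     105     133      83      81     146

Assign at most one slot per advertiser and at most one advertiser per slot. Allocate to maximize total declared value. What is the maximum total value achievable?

Max total: $706

Optimal: Summit→Slot 4 ($142), Ember→Slot 3 ($143), Apex→Slot 1 ($133), Quanta→Slot 5 ($142), Iris→Slot 7 ($146) — total 142+143+133+142+146 = $706.
Next-best assignment: Summit→Slot 4, Ember→Slot 5, Apex→Slot 1, Quanta→Slot 3, Iris→Slot 7 = $698.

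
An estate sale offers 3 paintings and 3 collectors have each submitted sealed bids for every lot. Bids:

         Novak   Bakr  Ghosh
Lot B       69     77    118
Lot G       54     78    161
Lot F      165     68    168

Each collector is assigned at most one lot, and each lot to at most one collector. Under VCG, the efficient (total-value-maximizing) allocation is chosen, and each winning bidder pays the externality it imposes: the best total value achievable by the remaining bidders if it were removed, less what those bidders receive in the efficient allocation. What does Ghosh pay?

Efficient allocation: Novak→Lot F ($165), Bakr→Lot B ($77), Ghosh→Lot G ($161); total welfare W = $403.
Ghosh receives Lot G at value $161, so the others get W − 161 = $242.
Without Ghosh: best allocation of the remaining 2 bidders over all 3 lots is Novak→Lot F ($165), Bakr→Lot G ($78), total $243.
VCG payment = (others' best without Ghosh) − (others' welfare with Ghosh) = 243 − 242 = $1.

Ghosh pays $1.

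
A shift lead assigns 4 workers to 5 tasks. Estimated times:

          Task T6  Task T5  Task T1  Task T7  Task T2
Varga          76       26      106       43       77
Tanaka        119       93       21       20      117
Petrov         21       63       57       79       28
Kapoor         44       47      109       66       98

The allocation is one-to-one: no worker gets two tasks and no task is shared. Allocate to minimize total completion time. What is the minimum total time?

Minimum total: 118 min

This is the linear assignment problem.
Optimal: Varga→Task T5 (26 min), Tanaka→Task T7 (20 min), Petrov→Task T2 (28 min), Kapoor→Task T6 (44 min) — total 26+20+28+44 = 118 min.
Swapping Kapoor↔Varga (Kapoor→Task T5 47 min, Varga→Task T6 76 min) adds 53.
Checked against all permutations: 118 min is optimal.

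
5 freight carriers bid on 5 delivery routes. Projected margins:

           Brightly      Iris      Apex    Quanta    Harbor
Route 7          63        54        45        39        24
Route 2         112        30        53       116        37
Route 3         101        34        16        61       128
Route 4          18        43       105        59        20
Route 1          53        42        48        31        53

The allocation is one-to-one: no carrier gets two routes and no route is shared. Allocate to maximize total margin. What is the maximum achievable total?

Optimal: Brightly→Route 1 ($53k), Iris→Route 7 ($54k), Apex→Route 4 ($105k), Quanta→Route 2 ($116k), Harbor→Route 3 ($128k) — total 53+54+105+116+128 = $456k.

Max total: $456k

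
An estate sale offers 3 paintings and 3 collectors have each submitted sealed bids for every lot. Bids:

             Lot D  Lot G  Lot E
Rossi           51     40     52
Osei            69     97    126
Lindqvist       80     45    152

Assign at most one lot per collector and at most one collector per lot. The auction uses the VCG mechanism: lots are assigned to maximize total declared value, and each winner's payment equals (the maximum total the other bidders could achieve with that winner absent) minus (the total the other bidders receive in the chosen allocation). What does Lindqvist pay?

Efficient allocation: Rossi→Lot D ($51), Osei→Lot G ($97), Lindqvist→Lot E ($152); total welfare W = $300.
Lindqvist receives Lot E at value $152, so the others get W − 152 = $148.
Without Lindqvist: best allocation of the remaining 2 bidders over all 3 lots is Rossi→Lot D ($51), Osei→Lot E ($126), total $177.
VCG payment = (others' best without Lindqvist) − (others' welfare with Lindqvist) = 177 − 148 = $29.

Lindqvist pays $29.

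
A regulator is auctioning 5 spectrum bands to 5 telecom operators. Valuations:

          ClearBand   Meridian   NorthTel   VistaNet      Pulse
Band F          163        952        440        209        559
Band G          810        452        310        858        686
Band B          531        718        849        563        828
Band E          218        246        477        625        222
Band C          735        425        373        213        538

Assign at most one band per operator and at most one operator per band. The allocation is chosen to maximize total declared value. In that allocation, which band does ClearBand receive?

This is the linear assignment problem.
Optimal: ClearBand→Band C ($735M), Meridian→Band F ($952M), NorthTel→Band E ($477M), VistaNet→Band G ($858M), Pulse→Band B ($828M) — total 735+952+477+858+828 = $3850M.
Column-greedy (each band in turn goes to its best remaining operator) gives $3616M, worse by 234.
Next-best assignment: ClearBand→Band C, Meridian→Band F, NorthTel→Band B, VistaNet→Band E, Pulse→Band G = $3847M.
Swapping ClearBand↔Meridian (ClearBand→Band F $163M, Meridian→Band C $425M) loses 1099.
ClearBand's own top band is Band G ($810M), but forcing ClearBand→Band G and reassigning the rest optimally gives only $3774M — worse by 76.

ClearBand receives Band C.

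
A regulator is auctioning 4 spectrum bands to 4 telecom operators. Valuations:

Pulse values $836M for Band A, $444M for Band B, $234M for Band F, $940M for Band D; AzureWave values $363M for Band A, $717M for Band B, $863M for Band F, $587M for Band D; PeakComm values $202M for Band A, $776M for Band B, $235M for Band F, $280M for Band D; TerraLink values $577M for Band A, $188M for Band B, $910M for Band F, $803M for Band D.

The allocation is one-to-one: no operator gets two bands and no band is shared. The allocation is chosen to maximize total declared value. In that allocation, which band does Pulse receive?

Optimal: Pulse→Band A ($836M), AzureWave→Band F ($863M), PeakComm→Band B ($776M), TerraLink→Band D ($803M) — total 836+863+776+803 = $3278M.
Max-entry greedy (repeatedly take the single best remaining cell) gives $2989M, worse by 289.
Next-best assignment: Pulse→Band D, AzureWave→Band F, PeakComm→Band B, TerraLink→Band A = $3156M.
Pulse's own top band is Band D ($940M), but forcing Pulse→Band D and reassigning the rest optimally gives only $3156M — worse by 122.

Pulse receives Band A.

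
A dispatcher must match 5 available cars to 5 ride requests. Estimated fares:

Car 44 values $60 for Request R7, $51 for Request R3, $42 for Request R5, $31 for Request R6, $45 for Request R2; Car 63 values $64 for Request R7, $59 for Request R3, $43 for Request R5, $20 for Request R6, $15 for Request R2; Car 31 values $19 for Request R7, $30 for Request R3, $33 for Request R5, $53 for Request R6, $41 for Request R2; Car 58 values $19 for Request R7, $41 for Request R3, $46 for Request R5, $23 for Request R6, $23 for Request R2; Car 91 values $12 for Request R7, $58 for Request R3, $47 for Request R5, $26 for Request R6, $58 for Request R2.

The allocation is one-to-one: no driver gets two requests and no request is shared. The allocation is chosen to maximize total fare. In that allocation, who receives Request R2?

Treat this as an assignment problem: match each driver to one request.
Optimal: Car 44→Request R7 ($60), Car 63→Request R3 ($59), Car 31→Request R6 ($53), Car 58→Request R5 ($46), Car 91→Request R2 ($58) — total 60+59+53+46+58 = $276.
Max-entry greedy (repeatedly take the single best remaining cell) gives $266, worse by 10.
Car 91's own top request is Request R3 ($58), but forcing Car 91→Request R3 and reassigning the rest optimally gives only $266 — worse by 10.

Car 91 receives Request R2.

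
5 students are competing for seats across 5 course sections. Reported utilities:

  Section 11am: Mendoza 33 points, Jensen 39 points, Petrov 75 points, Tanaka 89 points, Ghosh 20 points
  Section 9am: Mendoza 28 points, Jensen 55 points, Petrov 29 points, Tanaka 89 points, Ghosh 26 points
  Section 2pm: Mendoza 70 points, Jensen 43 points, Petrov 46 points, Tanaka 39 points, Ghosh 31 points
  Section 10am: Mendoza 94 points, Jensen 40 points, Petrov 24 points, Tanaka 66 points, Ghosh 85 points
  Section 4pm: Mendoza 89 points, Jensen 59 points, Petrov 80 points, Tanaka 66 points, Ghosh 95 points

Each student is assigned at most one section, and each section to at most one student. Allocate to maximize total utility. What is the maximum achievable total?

Treat this as an assignment problem: match each student to one section.
Optimal: Mendoza→Section 10am (94 points), Jensen→Section 2pm (43 points), Petrov→Section 11am (75 points), Tanaka→Section 9am (89 points), Ghosh→Section 4pm (95 points) — total 94+43+75+89+95 = 396 points.
Column-greedy (each section in turn goes to its best remaining student) gives 379 points, worse by 17.
Next-best assignment: Mendoza→Section 4pm, Jensen→Section 2pm, Petrov→Section 11am, Tanaka→Section 9am, Ghosh→Section 10am = 381 points.
Swapping Tanaka↔Ghosh (Tanaka→Section 4pm 66 points, Ghosh→Section 9am 26 points) loses 92.

Max total: 396 points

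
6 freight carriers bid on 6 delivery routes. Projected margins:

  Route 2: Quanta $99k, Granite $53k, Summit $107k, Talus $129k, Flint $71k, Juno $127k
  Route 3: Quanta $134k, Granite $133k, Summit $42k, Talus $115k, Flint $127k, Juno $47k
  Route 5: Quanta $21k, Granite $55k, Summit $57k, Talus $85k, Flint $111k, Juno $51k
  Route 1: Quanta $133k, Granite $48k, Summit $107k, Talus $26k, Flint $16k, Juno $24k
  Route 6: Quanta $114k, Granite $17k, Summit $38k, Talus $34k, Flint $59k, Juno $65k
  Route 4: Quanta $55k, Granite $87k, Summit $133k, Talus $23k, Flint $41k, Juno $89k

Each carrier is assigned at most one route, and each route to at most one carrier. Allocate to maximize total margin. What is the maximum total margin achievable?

Max total: $704k

Optimal: Quanta→Route 1 ($133k), Granite→Route 3 ($133k), Summit→Route 4 ($133k), Talus→Route 2 ($129k), Flint→Route 5 ($111k), Juno→Route 6 ($65k) — total 133+133+133+129+111+65 = $704k.
Column-greedy (each route in turn goes to its best remaining carrier) gives $633k, worse by 71.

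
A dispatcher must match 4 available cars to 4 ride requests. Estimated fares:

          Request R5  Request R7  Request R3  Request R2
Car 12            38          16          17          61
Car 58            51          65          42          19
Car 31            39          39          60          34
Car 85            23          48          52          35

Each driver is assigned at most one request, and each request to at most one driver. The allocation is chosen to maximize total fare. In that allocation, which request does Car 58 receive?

Optimal: Car 12→Request R2 ($61), Car 58→Request R5 ($51), Car 31→Request R3 ($60), Car 85→Request R7 ($48) — total 61+51+60+48 = $220.
Row-greedy (each driver in turn takes its best remaining request) gives $209, worse by 11.
Swapping Car 58↔Car 12 (Car 58→Request R2 $19, Car 12→Request R5 $38) loses 55.
Every other assignment is strictly worse.
Car 58's own top request is Request R7 ($65), but forcing Car 58→Request R7 and reassigning the rest optimally gives only $217 — worse by 3.

Car 58 receives Request R5.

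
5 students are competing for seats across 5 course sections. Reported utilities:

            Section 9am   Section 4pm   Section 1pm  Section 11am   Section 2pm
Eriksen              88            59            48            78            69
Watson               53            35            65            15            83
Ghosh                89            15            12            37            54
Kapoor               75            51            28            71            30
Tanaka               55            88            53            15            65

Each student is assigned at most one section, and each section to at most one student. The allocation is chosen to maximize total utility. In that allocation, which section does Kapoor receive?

Optimal: Eriksen→Section 2pm (69 points), Watson→Section 1pm (65 points), Ghosh→Section 9am (89 points), Kapoor→Section 11am (71 points), Tanaka→Section 4pm (88 points) — total 69+65+89+71+88 = 382 points.
Kapoor's own top section is Section 9am (75 points), but forcing Kapoor→Section 9am and reassigning the rest optimally gives only 360 points — worse by 22.

Kapoor receives Section 11am.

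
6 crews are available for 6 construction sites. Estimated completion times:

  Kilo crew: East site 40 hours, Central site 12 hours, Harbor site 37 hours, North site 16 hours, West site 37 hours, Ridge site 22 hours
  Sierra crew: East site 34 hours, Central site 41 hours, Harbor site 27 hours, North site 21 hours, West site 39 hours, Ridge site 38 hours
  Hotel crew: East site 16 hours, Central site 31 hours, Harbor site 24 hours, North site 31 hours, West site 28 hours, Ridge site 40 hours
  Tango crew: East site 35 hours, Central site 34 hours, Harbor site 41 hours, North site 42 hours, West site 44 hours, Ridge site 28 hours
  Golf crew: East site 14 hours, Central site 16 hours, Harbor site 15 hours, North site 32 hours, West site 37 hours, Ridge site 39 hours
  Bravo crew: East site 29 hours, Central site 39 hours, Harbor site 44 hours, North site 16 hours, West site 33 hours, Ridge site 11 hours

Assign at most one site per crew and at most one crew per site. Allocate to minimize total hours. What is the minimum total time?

Min total: 119 hours

This is the linear assignment problem.
Optimal: Kilo crew→Central site (12 hours), Sierra crew→North site (21 hours), Hotel crew→East site (16 hours), Tango crew→West site (44 hours), Golf crew→Harbor site (15 hours), Bravo crew→Ridge site (11 hours) — total 12+21+16+44+15+11 = 119 hours.
Min-entry greedy (repeatedly take the single cheapest remaining cell) gives 126 hours, worse by 7.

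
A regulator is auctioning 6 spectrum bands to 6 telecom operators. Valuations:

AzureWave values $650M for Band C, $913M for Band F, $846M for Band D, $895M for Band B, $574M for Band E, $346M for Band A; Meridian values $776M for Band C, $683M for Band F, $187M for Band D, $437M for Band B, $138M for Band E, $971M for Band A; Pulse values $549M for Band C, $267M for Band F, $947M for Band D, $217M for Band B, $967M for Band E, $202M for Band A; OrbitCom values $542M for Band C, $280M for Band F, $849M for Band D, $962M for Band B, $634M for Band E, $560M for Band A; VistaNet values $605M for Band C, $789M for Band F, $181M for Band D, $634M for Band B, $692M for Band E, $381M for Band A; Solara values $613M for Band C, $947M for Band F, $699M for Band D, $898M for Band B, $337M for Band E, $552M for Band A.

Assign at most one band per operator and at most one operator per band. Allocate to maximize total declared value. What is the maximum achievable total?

This is a one-to-one assignment (maximum-weight bipartite matching).
Optimal: AzureWave→Band D ($846M), Meridian→Band A ($971M), Pulse→Band E ($967M), OrbitCom→Band B ($962M), VistaNet→Band C ($605M), Solara→Band F ($947M) — total 846+971+967+962+605+947 = $5298M.
Column-greedy (each band in turn goes to its best remaining operator) gives $4670M, worse by 628.
Next-best assignment: AzureWave→Band B, Meridian→Band A, Pulse→Band E, OrbitCom→Band D, VistaNet→Band C, Solara→Band F = $5234M.
Checked against all permutations: $5298M is optimal.

Max total: $5298M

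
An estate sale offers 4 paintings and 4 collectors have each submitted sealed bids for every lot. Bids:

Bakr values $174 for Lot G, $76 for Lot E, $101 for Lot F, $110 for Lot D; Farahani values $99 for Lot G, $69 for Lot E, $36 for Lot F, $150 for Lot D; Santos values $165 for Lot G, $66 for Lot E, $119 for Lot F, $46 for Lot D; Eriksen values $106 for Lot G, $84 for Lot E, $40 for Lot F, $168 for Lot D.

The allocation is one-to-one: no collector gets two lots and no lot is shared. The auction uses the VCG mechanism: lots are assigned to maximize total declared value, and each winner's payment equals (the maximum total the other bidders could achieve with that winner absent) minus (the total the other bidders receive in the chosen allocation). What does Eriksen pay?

Eriksen pays $81.

Efficient allocation: Bakr→Lot G ($174), Farahani→Lot E ($69), Santos→Lot F ($119), Eriksen→Lot D ($168); total welfare W = $530.
Eriksen receives Lot D at value $168, so the others get W − 168 = $362.
Without Eriksen: best allocation of the remaining 3 bidders over all 4 lots is Bakr→Lot G ($174), Farahani→Lot D ($150), Santos→Lot F ($119), total $443.
VCG payment = (others' best without Eriksen) − (others' welfare with Eriksen) = 443 − 362 = $81.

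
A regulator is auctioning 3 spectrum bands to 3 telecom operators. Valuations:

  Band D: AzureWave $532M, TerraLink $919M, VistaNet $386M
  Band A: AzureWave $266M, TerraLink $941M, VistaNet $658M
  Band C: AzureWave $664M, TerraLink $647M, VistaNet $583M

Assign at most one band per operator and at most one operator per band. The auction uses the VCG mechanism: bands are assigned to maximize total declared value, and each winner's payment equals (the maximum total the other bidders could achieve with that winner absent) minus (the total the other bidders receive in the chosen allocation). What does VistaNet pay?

Efficient allocation: AzureWave→Band C ($664M), TerraLink→Band D ($919M), VistaNet→Band A ($658M); total welfare W = $2241M.
VistaNet receives Band A at value $658M, so the others get W − 658 = $1583M.
Without VistaNet: best allocation of the remaining 2 bidders over all 3 bands is AzureWave→Band C ($664M), TerraLink→Band A ($941M), total $1605M.
VCG payment = (others' best without VistaNet) − (others' welfare with VistaNet) = 1605 − 1583 = $22M.

VistaNet pays $22M.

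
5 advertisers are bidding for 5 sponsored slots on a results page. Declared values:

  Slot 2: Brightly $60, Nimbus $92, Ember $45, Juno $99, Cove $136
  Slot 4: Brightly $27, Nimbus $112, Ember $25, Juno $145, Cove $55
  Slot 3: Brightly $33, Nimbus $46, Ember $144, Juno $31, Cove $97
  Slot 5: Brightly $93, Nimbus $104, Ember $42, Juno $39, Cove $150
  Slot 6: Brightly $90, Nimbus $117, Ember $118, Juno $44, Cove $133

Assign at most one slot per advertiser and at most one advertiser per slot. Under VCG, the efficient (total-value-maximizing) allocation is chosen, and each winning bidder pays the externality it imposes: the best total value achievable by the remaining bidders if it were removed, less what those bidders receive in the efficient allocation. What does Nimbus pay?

Nimbus pays $11.

Efficient allocation: Brightly→Slot 5 ($93), Nimbus→Slot 6 ($117), Ember→Slot 3 ($144), Juno→Slot 4 ($145), Cove→Slot 2 ($136); total welfare W = $635.
Nimbus receives Slot 6 at value $117, so the others get W − 117 = $518.
Without Nimbus: best allocation of the remaining 4 bidders over all 5 slots is Brightly→Slot 6 ($90), Ember→Slot 3 ($144), Juno→Slot 4 ($145), Cove→Slot 5 ($150), total $529.
VCG payment = (others' best without Nimbus) − (others' welfare with Nimbus) = 529 − 518 = $11.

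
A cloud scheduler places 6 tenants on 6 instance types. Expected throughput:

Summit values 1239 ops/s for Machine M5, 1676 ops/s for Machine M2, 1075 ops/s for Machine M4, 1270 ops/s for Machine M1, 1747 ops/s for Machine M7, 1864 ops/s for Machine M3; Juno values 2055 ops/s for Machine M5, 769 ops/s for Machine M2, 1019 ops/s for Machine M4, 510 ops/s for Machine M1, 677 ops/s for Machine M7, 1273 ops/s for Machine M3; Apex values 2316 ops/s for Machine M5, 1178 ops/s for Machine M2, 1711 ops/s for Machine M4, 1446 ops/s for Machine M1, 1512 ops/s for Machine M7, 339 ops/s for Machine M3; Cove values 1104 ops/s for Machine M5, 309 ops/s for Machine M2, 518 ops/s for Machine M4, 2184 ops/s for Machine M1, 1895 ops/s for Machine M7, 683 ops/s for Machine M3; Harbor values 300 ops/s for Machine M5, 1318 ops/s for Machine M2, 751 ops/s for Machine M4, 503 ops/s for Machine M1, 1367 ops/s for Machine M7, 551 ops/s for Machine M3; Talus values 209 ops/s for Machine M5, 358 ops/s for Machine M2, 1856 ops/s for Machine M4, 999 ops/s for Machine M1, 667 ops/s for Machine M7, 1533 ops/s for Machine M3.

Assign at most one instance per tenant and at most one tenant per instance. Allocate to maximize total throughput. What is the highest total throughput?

Optimal: Summit→Machine M3 (1864 ops/s), Juno→Machine M5 (2055 ops/s), Apex→Machine M7 (1512 ops/s), Cove→Machine M1 (2184 ops/s), Harbor→Machine M2 (1318 ops/s), Talus→Machine M4 (1856 ops/s) — total 1864+2055+1512+2184+1318+1856 = 10789 ops/s.
Row-greedy (each tenant in turn takes its best remaining instance) gives 9539 ops/s, worse by 1250.
Swapping Summit↔Cove (Summit→Machine M1 1270 ops/s, Cove→Machine M3 683 ops/s) loses 2095.
No other one-to-one assignment exceeds 10789 ops/s.

Max total: 10789 ops/s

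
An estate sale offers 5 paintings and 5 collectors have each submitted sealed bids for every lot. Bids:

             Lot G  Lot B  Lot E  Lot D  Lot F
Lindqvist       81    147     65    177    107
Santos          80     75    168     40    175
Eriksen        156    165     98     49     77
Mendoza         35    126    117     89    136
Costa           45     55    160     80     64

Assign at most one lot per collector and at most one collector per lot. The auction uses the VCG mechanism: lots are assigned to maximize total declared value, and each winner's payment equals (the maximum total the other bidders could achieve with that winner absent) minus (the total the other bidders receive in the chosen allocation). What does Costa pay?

Efficient allocation: Lindqvist→Lot D ($177), Santos→Lot F ($175), Eriksen→Lot G ($156), Mendoza→Lot B ($126), Costa→Lot E ($160); total welfare W = $794.
Costa receives Lot E at value $160, so the others get W − 160 = $634.
Without Costa: best allocation of the remaining 4 bidders over all 5 lots is Lindqvist→Lot D ($177), Santos→Lot E ($168), Eriksen→Lot B ($165), Mendoza→Lot F ($136), total $646.
VCG payment = (others' best without Costa) − (others' welfare with Costa) = 646 − 634 = $12.

Costa pays $12.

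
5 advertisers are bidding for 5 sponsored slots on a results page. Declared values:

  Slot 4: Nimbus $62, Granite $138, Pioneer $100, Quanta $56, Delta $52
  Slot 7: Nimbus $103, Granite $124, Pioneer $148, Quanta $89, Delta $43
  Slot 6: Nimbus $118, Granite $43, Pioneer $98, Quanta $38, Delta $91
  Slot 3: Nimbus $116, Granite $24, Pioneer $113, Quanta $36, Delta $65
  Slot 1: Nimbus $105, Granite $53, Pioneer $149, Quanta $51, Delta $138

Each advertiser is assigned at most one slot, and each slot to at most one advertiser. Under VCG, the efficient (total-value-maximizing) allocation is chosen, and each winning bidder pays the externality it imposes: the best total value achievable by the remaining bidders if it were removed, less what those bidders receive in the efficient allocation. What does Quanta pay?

Efficient allocation: Nimbus→Slot 6 ($118), Granite→Slot 4 ($138), Pioneer→Slot 3 ($113), Quanta→Slot 7 ($89), Delta→Slot 1 ($138); total welfare W = $596.
Quanta receives Slot 7 at value $89, so the others get W − 89 = $507.
Without Quanta: best allocation of the remaining 4 bidders over all 5 slots is Nimbus→Slot 6 ($118), Granite→Slot 4 ($138), Pioneer→Slot 7 ($148), Delta→Slot 1 ($138), total $542.
VCG payment = (others' best without Quanta) − (others' welfare with Quanta) = 542 − 507 = $35.

Quanta pays $35.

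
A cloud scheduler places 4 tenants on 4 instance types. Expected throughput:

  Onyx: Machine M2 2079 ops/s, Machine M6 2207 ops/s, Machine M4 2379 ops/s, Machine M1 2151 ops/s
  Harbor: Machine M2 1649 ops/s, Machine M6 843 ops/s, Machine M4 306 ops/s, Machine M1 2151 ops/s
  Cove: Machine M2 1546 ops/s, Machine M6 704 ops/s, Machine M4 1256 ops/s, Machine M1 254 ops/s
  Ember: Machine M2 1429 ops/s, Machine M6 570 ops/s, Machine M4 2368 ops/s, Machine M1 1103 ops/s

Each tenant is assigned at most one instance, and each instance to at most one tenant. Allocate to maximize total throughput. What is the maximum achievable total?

Optimal: Onyx→Machine M6 (2207 ops/s), Harbor→Machine M1 (2151 ops/s), Cove→Machine M2 (1546 ops/s), Ember→Machine M4 (2368 ops/s) — total 2207+2151+1546+2368 = 8272 ops/s.
Max-entry greedy (repeatedly take the single best remaining cell) gives 6646 ops/s, worse by 1626.
Checked against all permutations: 8272 ops/s is optimal.

Maximum total: 8272 ops/s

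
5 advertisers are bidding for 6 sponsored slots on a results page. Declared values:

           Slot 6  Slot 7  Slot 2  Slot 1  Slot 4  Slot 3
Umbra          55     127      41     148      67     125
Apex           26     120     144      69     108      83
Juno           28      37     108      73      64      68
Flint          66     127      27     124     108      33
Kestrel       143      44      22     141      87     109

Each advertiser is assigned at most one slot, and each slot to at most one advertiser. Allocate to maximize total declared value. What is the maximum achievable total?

Max total: $634

This is the linear assignment problem.
Optimal: Umbra→Slot 1 ($148), Apex→Slot 4 ($108), Juno→Slot 2 ($108), Flint→Slot 7 ($127), Kestrel→Slot 6 ($143) — total 148+108+108+127+143 = $634.
Column-greedy (each slot in turn goes to its best remaining advertiser) gives $602, worse by 32.
Swapping Juno↔Kestrel (Juno→Slot 6 $28, Kestrel→Slot 2 $22) loses 201.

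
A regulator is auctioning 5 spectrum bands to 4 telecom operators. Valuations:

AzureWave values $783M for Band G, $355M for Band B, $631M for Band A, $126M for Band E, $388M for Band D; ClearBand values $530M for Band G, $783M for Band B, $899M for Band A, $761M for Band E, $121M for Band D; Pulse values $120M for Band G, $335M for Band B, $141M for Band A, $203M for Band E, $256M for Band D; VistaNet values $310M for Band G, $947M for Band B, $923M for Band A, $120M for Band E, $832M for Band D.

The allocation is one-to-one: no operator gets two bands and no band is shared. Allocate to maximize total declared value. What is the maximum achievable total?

Maximum total: $2885M

Treat this as an assignment problem: match each operator to one band.
Optimal: AzureWave→Band G ($783M), ClearBand→Band A ($899M), Pulse→Band D ($256M), VistaNet→Band B ($947M) — total 783+899+256+947 = $2885M.
Swapping VistaNet↔Pulse (VistaNet→Band D $832M, Pulse→Band B $335M) loses 36.
Checked against all permutations: $2885M is optimal.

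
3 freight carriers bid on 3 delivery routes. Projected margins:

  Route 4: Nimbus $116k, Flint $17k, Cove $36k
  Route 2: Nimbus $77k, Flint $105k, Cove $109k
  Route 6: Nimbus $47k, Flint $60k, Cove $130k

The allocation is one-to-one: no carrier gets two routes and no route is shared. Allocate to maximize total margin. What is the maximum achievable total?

Optimal: Nimbus→Route 4 ($116k), Flint→Route 2 ($105k), Cove→Route 6 ($130k) — total 116+105+130 = $351k.
Column-greedy (each route in turn goes to its best remaining carrier) gives $285k, worse by 66.
Next-best assignment: Nimbus→Route 4, Flint→Route 6, Cove→Route 2 = $285k.
Checked against all permutations: $351k is optimal.

Max total: $351k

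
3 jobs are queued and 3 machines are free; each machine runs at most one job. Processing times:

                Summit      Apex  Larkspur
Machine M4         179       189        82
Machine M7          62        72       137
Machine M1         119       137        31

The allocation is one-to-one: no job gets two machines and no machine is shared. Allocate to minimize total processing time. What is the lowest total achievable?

Optimal: Summit→Machine M1 (119 min), Apex→Machine M7 (72 min), Larkspur→Machine M4 (82 min) — total 119+72+82 = 273 min.
Min-entry greedy (repeatedly take the single cheapest remaining cell) gives 282 min, worse by 9.
Next-best assignment: Summit→Machine M7, Apex→Machine M1, Larkspur→Machine M4 = 281 min.
Swapping Larkspur↔Apex (Larkspur→Machine M7 137 min, Apex→Machine M4 189 min) adds 172.
Every other assignment is strictly worse.

Minimum total: 273 min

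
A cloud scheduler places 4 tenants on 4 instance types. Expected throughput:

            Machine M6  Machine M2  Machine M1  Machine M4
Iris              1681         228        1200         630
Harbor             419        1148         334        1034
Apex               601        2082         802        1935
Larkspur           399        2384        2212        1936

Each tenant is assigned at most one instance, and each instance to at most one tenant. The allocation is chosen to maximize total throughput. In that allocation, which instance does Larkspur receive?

Larkspur receives Machine M1.

Optimal: Iris→Machine M6 (1681 ops/s), Harbor→Machine M4 (1034 ops/s), Apex→Machine M2 (2082 ops/s), Larkspur→Machine M1 (2212 ops/s) — total 1681+1034+2082+2212 = 7009 ops/s.
Row-greedy (each tenant in turn takes its best remaining instance) gives 6976 ops/s, worse by 33.
Swapping Apex↔Iris (Apex→Machine M6 601 ops/s, Iris→Machine M2 228 ops/s) loses 2934.
Larkspur's own top instance is Machine M2 (2384 ops/s), but forcing Larkspur→Machine M2 and reassigning the rest optimally gives only 6334 ops/s — worse by 675.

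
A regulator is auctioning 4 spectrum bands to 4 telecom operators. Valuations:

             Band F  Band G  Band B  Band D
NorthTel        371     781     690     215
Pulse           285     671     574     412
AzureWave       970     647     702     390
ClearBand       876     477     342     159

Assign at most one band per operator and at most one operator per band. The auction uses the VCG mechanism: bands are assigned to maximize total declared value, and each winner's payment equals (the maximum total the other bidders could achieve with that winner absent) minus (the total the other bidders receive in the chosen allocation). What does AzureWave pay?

Efficient allocation: NorthTel→Band G ($781M), Pulse→Band D ($412M), AzureWave→Band B ($702M), ClearBand→Band F ($876M); total welfare W = $2771M.
AzureWave receives Band B at value $702M, so the others get W − 702 = $2069M.
Without AzureWave: best allocation of the remaining 3 bidders over all 4 bands is NorthTel→Band B ($690M), Pulse→Band G ($671M), ClearBand→Band F ($876M), total $2237M.
VCG payment = (others' best without AzureWave) − (others' welfare with AzureWave) = 2237 − 2069 = $168M.

AzureWave pays $168M.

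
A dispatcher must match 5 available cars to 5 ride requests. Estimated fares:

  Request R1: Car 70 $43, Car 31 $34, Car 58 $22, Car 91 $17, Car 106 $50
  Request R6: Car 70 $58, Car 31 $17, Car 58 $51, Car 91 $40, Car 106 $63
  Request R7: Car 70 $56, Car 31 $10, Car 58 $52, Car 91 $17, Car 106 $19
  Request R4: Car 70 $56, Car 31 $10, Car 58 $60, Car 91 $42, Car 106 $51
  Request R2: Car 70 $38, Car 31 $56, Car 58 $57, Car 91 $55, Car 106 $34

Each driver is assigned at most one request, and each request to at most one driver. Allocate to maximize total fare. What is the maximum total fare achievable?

Max total: $268

Optimal: Car 70→Request R7 ($56), Car 31→Request R1 ($34), Car 58→Request R4 ($60), Car 91→Request R2 ($55), Car 106→Request R6 ($63) — total 56+34+60+55+63 = $268.
Max-entry greedy (repeatedly take the single best remaining cell) gives $252, worse by 16.
Next-best assignment: Car 70→Request R7, Car 31→Request R2, Car 58→Request R4, Car 91→Request R6, Car 106→Request R1 = $262.
Checked against all permutations: $268 is optimal.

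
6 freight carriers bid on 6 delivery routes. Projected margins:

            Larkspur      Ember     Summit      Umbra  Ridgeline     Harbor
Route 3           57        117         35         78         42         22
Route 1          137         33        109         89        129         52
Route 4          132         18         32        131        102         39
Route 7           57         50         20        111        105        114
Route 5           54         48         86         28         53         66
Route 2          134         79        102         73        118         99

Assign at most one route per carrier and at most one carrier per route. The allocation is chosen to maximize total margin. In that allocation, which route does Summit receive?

Summit receives Route 5.

Optimal: Larkspur→Route 2 ($134k), Ember→Route 3 ($117k), Summit→Route 5 ($86k), Umbra→Route 4 ($131k), Ridgeline→Route 1 ($129k), Harbor→Route 7 ($114k) — total 134+117+86+131+129+114 = $711k.
Column-greedy (each route in turn goes to its best remaining carrier) gives $703k, worse by 8.
Next-best assignment: Larkspur→Route 1, Ember→Route 3, Summit→Route 5, Umbra→Route 4, Ridgeline→Route 2, Harbor→Route 7 = $703k.
Summit's own top route is Route 1 ($109k), but forcing Summit→Route 1 and reassigning the rest optimally gives only $662k — worse by 49.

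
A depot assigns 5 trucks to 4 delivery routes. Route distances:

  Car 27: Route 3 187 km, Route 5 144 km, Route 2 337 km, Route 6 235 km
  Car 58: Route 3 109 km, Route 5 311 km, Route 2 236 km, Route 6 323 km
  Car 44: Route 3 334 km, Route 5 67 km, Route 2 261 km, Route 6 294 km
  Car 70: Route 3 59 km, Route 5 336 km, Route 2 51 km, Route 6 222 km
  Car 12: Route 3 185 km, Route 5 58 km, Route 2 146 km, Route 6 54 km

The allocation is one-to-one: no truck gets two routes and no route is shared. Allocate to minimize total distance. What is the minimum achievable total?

Treat this as an assignment problem: match each truck to one route.
Optimal: Car 58→Route 3 (109 km), Car 44→Route 5 (67 km), Car 70→Route 2 (51 km), Car 12→Route 6 (54 km) — total 109+67+51+54 = 281 km.
Row-greedy (each truck in turn takes its cheapest remaining route) gives 736 km, worse by 455.
Next-best assignment: Car 58→Route 3, Car 27→Route 5, Car 70→Route 2, Car 12→Route 6 = 358 km.
Checked against all permutations: 281 km is optimal.

Min total: 281 km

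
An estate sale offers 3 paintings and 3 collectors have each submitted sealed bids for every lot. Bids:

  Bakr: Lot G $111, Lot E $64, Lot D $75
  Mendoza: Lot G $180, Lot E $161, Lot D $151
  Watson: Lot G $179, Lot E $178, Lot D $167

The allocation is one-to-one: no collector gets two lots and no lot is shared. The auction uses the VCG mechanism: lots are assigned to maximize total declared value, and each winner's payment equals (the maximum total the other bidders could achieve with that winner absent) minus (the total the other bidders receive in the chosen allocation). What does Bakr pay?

Efficient allocation: Bakr→Lot G ($111), Mendoza→Lot D ($151), Watson→Lot E ($178); total welfare W = $440.
Bakr receives Lot G at value $111, so the others get W − 111 = $329.
Without Bakr: best allocation of the remaining 2 bidders over all 3 lots is Mendoza→Lot G ($180), Watson→Lot E ($178), total $358.
VCG payment = (others' best without Bakr) − (others' welfare with Bakr) = 358 − 329 = $29.

Bakr pays $29.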